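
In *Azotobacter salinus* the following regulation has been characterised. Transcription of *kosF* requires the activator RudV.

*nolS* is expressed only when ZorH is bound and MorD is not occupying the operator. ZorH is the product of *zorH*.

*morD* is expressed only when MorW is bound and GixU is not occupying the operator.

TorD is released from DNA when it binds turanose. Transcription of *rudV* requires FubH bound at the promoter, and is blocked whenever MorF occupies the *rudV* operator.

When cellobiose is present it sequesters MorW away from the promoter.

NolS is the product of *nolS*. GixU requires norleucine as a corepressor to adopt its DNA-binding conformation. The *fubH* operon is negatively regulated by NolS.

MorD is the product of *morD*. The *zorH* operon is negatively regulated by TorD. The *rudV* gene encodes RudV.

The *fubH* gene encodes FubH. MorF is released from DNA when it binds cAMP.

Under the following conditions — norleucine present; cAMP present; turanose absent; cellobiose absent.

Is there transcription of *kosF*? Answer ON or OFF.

ON

Cellobiose is absent, so MorW is active.
Norleucine is present, so GixU is active.
With repressor GixU bound, *morD* is not transcribed.
So MorD is not produced.
Turanose is absent, so TorD is active.
With repressor TorD bound, *zorH* is not transcribed.
So ZorH is not produced.
Required activator ZorH is absent, so *nolS* is not transcribed.
So NolS is not produced.
With no repressor bound, *fubH* is transcribed.
So FubH is produced and active.
cAMP is present, so MorF is inactive.
No repressor is bound and FubH is active, so *rudV* is transcribed.
So RudV is produced and active.
No repressor is bound and RudV is active, so *kosF* is transcribed.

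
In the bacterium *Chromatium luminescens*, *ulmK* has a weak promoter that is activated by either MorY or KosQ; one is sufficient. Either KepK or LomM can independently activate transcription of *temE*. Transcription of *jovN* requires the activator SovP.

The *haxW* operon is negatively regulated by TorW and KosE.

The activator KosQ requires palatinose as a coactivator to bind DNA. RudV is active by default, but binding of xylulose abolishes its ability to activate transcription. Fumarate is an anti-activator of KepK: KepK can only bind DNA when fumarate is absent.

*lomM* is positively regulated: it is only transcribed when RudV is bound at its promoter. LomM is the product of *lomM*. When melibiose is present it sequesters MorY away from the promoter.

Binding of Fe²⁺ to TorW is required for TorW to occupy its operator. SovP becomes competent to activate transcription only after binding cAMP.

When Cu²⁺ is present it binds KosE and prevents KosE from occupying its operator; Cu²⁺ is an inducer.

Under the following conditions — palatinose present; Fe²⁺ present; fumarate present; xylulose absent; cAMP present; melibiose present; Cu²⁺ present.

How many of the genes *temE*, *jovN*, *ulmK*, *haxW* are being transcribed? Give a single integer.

3

Fumarate is present, so KepK is inactive.
Xylulose is absent, so RudV is active.
No repressor is bound and RudV is active, so *lomM* is transcribed.
So LomM is produced and active.
Activator LomM is present, so *temE* is transcribed.
→ *temE* is ON.
cAMP is present, so SovP is active.
No repressor is bound and SovP is active, so *jovN* is transcribed.
→ *jovN* is ON.
Melibiose is present, so MorY is inactive.
Palatinose is present, so KosQ is active.
Activator KosQ is present, so *ulmK* is transcribed.
→ *ulmK* is ON.
Fe²⁺ is present, so TorW is active.
Cu²⁺ is present, so KosE is inactive.
With repressor TorW bound, *haxW* is not transcribed.
→ *haxW* is OFF.
3 of the 4 genes are transcribed.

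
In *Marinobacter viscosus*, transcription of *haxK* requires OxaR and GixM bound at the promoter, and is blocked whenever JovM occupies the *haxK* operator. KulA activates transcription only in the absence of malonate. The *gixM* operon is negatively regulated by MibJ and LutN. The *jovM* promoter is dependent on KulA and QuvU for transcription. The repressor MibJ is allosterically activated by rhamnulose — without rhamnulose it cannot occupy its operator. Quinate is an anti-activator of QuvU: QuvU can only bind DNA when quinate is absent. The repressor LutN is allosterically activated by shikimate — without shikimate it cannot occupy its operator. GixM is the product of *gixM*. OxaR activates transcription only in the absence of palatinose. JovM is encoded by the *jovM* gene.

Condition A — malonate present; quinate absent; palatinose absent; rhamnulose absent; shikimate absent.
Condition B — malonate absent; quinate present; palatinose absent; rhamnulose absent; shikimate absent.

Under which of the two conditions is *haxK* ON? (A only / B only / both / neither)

both

Condition A:
Malonate is present, so KulA is inactive.
Quinate is absent, so QuvU is active.
Required activator KulA is absent, so *jovM* is not transcribed.
So JovM is not produced.
Palatinose is absent, so OxaR is active.
Rhamnulose is absent, so MibJ is inactive.
Shikimate is absent, so LutN is inactive.
With no repressor bound, *gixM* is transcribed.
So GixM is produced and active.
No repressor is bound and OxaR and GixM are active, so *haxK* is transcribed.
→ *haxK* is ON in A.
Condition B:
Malonate is absent, so KulA is active.
Quinate is present, so QuvU is inactive.
Required activator QuvU is absent, so *jovM* is not transcribed.
So JovM is not produced.
Palatinose is absent, so OxaR is active.
Rhamnulose is absent, so MibJ is inactive.
Shikimate is absent, so LutN is inactive.
With no repressor bound, *gixM* is transcribed.
So GixM is produced and active.
No repressor is bound and OxaR and GixM are active, so *haxK* is transcribed.
→ *haxK* is ON in B.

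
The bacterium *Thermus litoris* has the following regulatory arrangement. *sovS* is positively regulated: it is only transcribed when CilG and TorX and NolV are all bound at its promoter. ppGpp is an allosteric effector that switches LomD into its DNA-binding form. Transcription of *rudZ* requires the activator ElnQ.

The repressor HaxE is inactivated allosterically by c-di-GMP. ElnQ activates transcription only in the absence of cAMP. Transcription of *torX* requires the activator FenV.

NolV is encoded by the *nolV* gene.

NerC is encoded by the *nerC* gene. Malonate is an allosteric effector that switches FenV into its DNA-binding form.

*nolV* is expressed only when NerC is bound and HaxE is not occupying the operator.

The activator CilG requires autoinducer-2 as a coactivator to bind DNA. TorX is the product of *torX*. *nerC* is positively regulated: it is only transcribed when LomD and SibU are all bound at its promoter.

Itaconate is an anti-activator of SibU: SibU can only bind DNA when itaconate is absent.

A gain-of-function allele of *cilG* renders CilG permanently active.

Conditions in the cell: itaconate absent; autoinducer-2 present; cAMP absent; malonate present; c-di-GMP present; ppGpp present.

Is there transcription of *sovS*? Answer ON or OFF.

ON

CilG is constitutively active in this strain.
Malonate is present, so FenV is active.
No repressor is bound and FenV is active, so *torX* is transcribed.
So TorX is produced and active.
ppGpp is present, so LomD is active.
Itaconate is absent, so SibU is active.
No repressor is bound and LomD and SibU are active, so *nerC* is transcribed.
So NerC is produced and active.
c-di-GMP is present, so HaxE is inactive.
No repressor is bound and NerC is active, so *nolV* is transcribed.
So NolV is produced and active.
No repressor is bound and CilG and TorX and NolV are active, so *sovS* is transcribed.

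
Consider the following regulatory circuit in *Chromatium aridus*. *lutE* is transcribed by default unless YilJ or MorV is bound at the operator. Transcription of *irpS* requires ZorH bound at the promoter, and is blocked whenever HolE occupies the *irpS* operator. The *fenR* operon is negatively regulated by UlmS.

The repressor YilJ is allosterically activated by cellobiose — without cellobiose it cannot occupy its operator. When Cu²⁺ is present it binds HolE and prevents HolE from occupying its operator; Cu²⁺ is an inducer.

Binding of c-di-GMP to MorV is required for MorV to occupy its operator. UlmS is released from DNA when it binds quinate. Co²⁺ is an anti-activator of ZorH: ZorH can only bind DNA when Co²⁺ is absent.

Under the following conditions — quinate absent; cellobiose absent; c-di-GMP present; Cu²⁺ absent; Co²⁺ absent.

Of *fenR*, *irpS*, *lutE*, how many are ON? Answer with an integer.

0

Quinate is absent, so UlmS is active.
With repressor UlmS bound, *fenR* is not transcribed.
→ *fenR* is OFF.
Cu²⁺ is absent, so HolE is active.
Co²⁺ is absent, so ZorH is active.
With repressor HolE bound, *irpS* is not transcribed.
→ *irpS* is OFF.
Cellobiose is absent, so YilJ is inactive.
c-di-GMP is present, so MorV is active.
With repressor MorV bound, *lutE* is not transcribed.
→ *lutE* is OFF.
0 of the 3 genes are transcribed.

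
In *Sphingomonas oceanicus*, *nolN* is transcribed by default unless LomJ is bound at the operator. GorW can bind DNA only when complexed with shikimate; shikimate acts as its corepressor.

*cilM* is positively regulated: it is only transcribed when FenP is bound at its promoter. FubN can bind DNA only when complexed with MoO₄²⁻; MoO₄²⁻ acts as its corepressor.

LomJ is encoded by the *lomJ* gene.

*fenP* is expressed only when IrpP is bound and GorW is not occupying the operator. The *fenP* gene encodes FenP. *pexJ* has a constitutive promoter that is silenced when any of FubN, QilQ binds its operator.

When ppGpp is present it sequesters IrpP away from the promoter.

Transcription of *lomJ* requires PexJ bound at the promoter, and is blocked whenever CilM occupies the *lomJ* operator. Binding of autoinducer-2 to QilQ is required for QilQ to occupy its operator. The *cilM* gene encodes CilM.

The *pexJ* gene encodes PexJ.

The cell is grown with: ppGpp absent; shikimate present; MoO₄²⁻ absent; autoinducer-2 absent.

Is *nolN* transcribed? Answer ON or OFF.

Shikimate is present, so GorW is active.
ppGpp is absent, so IrpP is active.
With repressor GorW bound, *fenP* is not transcribed.
So FenP is not produced.
Required activator FenP is absent, so *cilM* is not transcribed.
So CilM is not produced.
MoO₄²⁻ is absent, so FubN is inactive.
Autoinducer-2 is absent, so QilQ is inactive.
With no repressor bound, *pexJ* is transcribed.
So PexJ is produced and active.
No repressor is bound and PexJ is active, so *lomJ* is transcribed.
So LomJ is produced and active.
With repressor LomJ bound, *nolN* is not transcribed.

OFF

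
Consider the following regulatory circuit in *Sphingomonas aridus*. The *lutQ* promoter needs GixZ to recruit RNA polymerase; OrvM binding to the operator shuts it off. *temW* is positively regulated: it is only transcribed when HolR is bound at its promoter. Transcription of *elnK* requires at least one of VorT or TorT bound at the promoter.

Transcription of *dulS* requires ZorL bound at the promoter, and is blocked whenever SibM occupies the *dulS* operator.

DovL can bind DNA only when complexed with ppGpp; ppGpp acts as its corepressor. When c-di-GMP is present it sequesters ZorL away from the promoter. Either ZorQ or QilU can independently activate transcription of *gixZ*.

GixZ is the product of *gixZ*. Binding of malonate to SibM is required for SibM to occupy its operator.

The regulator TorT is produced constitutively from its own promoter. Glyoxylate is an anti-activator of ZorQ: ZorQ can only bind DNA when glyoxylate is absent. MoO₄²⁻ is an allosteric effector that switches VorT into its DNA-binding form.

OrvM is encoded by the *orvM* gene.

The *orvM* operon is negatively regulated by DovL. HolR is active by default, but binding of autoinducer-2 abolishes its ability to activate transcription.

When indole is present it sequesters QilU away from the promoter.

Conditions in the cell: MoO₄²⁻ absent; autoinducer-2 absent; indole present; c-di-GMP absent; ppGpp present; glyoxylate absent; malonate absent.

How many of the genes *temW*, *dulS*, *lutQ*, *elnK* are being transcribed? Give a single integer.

Autoinducer-2 is absent, so HolR is active.
No repressor is bound and HolR is active, so *temW* is transcribed.
→ *temW* is ON.
Malonate is absent, so SibM is inactive.
c-di-GMP is absent, so ZorL is active.
No repressor is bound and ZorL is active, so *dulS* is transcribed.
→ *dulS* is ON.
Glyoxylate is absent, so ZorQ is active.
Indole is present, so QilU is inactive.
Activator ZorQ is present, so *gixZ* is transcribed.
So GixZ is produced and active.
ppGpp is present, so DovL is active.
With repressor DovL bound, *orvM* is not transcribed.
So OrvM is not produced.
No repressor is bound and GixZ is active, so *lutQ* is transcribed.
→ *lutQ* is ON.
MoO₄²⁻ is absent, so VorT is inactive.
TorT is produced constitutively and is active.
Activator TorT is present, so *elnK* is transcribed.
→ *elnK* is ON.
4 of the 4 genes are transcribed.

4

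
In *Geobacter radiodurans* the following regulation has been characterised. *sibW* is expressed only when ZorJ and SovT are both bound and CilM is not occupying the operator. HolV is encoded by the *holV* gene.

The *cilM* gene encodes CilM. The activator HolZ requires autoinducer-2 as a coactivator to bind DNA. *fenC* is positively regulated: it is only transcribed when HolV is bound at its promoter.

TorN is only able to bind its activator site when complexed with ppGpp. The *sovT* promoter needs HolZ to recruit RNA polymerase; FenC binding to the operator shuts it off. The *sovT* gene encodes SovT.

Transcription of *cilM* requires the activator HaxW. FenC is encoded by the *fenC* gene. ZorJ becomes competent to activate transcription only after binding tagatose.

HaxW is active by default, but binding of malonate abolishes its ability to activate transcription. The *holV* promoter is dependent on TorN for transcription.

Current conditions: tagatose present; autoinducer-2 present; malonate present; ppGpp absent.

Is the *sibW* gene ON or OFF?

Tagatose is present, so ZorJ is active.
Malonate is present, so HaxW is inactive.
Required activator HaxW is absent, so *cilM* is not transcribed.
So CilM is not produced.
ppGpp is absent, so TorN is inactive.
Required activator TorN is absent, so *holV* is not transcribed.
So HolV is not produced.
Required activator HolV is absent, so *fenC* is not transcribed.
So FenC is not produced.
Autoinducer-2 is present, so HolZ is active.
No repressor is bound and HolZ is active, so *sovT* is transcribed.
So SovT is produced and active.
No repressor is bound and ZorJ and SovT are active, so *sibW* is transcribed.

ON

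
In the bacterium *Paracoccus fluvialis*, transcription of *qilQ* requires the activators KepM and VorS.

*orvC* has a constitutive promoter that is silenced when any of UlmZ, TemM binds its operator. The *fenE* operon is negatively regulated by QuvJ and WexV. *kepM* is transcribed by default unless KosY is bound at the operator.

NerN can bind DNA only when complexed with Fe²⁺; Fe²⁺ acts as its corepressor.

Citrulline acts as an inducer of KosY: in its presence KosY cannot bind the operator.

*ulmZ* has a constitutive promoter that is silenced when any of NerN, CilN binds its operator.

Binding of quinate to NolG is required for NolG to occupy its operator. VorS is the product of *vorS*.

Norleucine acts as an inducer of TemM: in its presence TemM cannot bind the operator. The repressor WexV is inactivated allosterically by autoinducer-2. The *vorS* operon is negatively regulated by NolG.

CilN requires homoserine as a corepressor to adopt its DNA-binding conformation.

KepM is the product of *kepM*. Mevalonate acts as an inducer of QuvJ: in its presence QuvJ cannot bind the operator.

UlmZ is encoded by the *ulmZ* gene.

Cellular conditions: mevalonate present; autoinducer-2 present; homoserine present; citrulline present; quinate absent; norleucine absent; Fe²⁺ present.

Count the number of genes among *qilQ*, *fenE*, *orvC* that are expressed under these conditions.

2

Citrulline is present, so KosY is inactive.
With no repressor bound, *kepM* is transcribed.
So KepM is produced and active.
Quinate is absent, so NolG is inactive.
With no repressor bound, *vorS* is transcribed.
So VorS is produced and active.
No repressor is bound and KepM and VorS are active, so *qilQ* is transcribed.
→ *qilQ* is ON.
Mevalonate is present, so QuvJ is inactive.
Autoinducer-2 is present, so WexV is inactive.
With no repressor bound, *fenE* is transcribed.
→ *fenE* is ON.
Fe²⁺ is present, so NerN is active.
Homoserine is present, so CilN is active.
With repressor NerN bound, *ulmZ* is not transcribed.
So UlmZ is not produced.
Norleucine is absent, so TemM is active.
With repressor TemM bound, *orvC* is not transcribed.
→ *orvC* is OFF.
2 of the 3 genes are transcribed.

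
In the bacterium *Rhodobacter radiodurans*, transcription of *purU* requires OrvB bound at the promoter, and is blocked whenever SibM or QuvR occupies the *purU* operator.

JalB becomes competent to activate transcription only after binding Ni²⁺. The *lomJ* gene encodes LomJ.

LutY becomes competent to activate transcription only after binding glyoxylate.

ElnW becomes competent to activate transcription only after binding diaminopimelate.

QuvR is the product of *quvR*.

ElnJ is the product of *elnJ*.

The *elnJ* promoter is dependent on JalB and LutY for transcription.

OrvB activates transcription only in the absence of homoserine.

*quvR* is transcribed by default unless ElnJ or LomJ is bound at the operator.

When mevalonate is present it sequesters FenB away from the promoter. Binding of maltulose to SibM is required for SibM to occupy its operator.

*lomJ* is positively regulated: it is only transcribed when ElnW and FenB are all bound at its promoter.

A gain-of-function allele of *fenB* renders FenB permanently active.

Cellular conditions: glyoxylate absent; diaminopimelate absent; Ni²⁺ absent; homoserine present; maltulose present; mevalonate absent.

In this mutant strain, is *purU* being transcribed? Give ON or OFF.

Maltulose is present, so SibM is active.
Homoserine is present, so OrvB is inactive.
Ni²⁺ is absent, so JalB is inactive.
Glyoxylate is absent, so LutY is inactive.
Required activator JalB is absent, so *elnJ* is not transcribed.
So ElnJ is not produced.
Diaminopimelate is absent, so ElnW is inactive.
FenB is constitutively active in this strain.
Required activator ElnW is absent, so *lomJ* is not transcribed.
So LomJ is not produced.
With no repressor bound, *quvR* is transcribed.
So QuvR is produced and active.
With repressor SibM bound, *purU* is not transcribed.

OFF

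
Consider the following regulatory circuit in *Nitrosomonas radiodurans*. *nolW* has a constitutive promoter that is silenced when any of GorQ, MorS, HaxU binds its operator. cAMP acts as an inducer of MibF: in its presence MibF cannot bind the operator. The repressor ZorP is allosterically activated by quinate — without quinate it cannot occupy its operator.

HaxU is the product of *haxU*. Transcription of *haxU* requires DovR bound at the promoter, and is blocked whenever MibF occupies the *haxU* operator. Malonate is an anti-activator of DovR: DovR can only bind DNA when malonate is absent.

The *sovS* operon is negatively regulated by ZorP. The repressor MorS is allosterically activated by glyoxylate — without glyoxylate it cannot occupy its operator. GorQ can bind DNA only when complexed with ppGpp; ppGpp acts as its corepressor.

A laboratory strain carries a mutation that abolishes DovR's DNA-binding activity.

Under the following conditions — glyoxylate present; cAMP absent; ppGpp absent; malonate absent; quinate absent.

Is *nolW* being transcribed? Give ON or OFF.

OFF

ppGpp is absent, so GorQ is inactive.
Glyoxylate is present, so MorS is active.
DovR is non-functional in this strain, so it has no effect.
cAMP is absent, so MibF is active.
With repressor MibF bound, *haxU* is not transcribed.
So HaxU is not produced.
With repressor MorS bound, *nolW* is not transcribed.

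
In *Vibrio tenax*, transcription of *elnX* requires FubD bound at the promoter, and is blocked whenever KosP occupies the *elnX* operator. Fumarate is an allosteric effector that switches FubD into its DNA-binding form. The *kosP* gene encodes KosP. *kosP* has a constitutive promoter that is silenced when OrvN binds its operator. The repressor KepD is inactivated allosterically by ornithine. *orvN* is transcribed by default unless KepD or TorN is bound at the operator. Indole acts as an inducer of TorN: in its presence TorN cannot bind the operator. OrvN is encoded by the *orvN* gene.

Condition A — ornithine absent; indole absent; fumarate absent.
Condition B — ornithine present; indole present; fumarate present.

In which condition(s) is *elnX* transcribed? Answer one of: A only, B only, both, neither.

Condition A:
Ornithine is absent, so KepD is active.
Indole is absent, so TorN is active.
With repressor KepD bound, *orvN* is not transcribed.
So OrvN is not produced.
With no repressor bound, *kosP* is transcribed.
So KosP is produced and active.
Fumarate is absent, so FubD is inactive.
With repressor KosP bound, *elnX* is not transcribed.
→ *elnX* is OFF in A.
Condition B:
Ornithine is present, so KepD is inactive.
Indole is present, so TorN is inactive.
With no repressor bound, *orvN* is transcribed.
So OrvN is produced and active.
With repressor OrvN bound, *kosP* is not transcribed.
So KosP is not produced.
Fumarate is present, so FubD is active.
No repressor is bound and FubD is active, so *elnX* is transcribed.
→ *elnX* is ON in B.

B only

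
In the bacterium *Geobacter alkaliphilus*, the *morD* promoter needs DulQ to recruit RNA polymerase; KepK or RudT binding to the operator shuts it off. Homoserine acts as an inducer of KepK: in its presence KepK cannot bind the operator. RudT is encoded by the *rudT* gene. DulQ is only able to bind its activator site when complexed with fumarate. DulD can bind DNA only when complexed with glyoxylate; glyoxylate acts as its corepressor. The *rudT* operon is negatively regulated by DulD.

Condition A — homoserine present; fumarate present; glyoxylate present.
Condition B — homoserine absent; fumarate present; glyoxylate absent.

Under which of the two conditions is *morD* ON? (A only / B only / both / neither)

A only

Condition A:
Homoserine is present, so KepK is inactive.
Fumarate is present, so DulQ is active.
Glyoxylate is present, so DulD is active.
With repressor DulD bound, *rudT* is not transcribed.
So RudT is not produced.
No repressor is bound and DulQ is active, so *morD* is transcribed.
→ *morD* is ON in A.
Condition B:
Homoserine is absent, so KepK is active.
Fumarate is present, so DulQ is active.
Glyoxylate is absent, so DulD is inactive.
With no repressor bound, *rudT* is transcribed.
So RudT is produced and active.
With repressor KepK bound, *morD* is not transcribed.
→ *morD* is OFF in B.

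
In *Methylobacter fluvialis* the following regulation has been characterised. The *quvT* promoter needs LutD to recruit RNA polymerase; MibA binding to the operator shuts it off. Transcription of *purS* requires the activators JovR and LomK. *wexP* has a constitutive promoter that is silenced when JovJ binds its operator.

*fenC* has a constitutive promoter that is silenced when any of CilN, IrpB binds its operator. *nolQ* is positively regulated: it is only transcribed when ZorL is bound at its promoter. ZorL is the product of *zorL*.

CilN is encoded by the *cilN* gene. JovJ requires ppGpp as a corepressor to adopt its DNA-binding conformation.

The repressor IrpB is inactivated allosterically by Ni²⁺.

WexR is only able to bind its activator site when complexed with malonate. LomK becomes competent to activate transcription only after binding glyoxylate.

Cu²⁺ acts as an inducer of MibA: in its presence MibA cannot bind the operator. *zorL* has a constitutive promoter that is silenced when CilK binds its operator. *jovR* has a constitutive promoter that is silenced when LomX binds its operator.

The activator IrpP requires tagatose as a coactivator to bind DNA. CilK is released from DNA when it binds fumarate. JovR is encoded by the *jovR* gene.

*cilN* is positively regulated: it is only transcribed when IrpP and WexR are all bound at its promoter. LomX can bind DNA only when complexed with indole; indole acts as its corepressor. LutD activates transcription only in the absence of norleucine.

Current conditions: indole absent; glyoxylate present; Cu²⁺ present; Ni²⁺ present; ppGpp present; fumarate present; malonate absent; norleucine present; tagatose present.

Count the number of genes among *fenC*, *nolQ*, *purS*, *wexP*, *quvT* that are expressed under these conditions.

Tagatose is present, so IrpP is active.
Malonate is absent, so WexR is inactive.
Required activator WexR is absent, so *cilN* is not transcribed.
So CilN is not produced.
Ni²⁺ is present, so IrpB is inactive.
With no repressor bound, *fenC* is transcribed.
→ *fenC* is ON.
Fumarate is present, so CilK is inactive.
With no repressor bound, *zorL* is transcribed.
So ZorL is produced and active.
No repressor is bound and ZorL is active, so *nolQ* is transcribed.
→ *nolQ* is ON.
Indole is absent, so LomX is inactive.
With no repressor bound, *jovR* is transcribed.
So JovR is produced and active.
Glyoxylate is present, so LomK is active.
No repressor is bound and JovR and LomK are active, so *purS* is transcribed.
→ *purS* is ON.
ppGpp is present, so JovJ is active.
With repressor JovJ bound, *wexP* is not transcribed.
→ *wexP* is OFF.
Cu²⁺ is present, so MibA is inactive.
Norleucine is present, so LutD is inactive.
Required activator LutD is absent, so *quvT* is not transcribed.
→ *quvT* is OFF.
3 of the 5 genes are transcribed.

3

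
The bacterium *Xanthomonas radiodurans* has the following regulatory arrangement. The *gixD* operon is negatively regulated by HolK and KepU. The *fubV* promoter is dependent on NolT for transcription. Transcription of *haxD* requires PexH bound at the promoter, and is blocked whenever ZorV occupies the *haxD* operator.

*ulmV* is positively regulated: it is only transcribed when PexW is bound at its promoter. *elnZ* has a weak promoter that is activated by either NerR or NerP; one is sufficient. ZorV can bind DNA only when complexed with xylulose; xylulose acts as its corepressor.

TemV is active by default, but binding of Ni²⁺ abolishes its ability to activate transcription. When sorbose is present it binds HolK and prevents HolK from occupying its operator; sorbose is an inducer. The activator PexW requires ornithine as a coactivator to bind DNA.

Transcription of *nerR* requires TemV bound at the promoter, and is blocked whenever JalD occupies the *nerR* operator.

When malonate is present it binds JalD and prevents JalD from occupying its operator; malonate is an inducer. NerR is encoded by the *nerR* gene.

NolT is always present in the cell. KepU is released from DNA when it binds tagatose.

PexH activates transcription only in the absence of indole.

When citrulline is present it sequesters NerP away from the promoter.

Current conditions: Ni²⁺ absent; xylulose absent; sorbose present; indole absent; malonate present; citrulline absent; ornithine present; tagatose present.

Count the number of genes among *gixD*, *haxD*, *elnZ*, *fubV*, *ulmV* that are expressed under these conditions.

5

Sorbose is present, so HolK is inactive.
Tagatose is present, so KepU is inactive.
With no repressor bound, *gixD* is transcribed.
→ *gixD* is ON.
Xylulose is absent, so ZorV is inactive.
Indole is absent, so PexH is active.
No repressor is bound and PexH is active, so *haxD* is transcribed.
→ *haxD* is ON.
Malonate is present, so JalD is inactive.
Ni²⁺ is absent, so TemV is active.
No repressor is bound and TemV is active, so *nerR* is transcribed.
So NerR is produced and active.
Citrulline is absent, so NerP is active.
Activator NerR is present, so *elnZ* is transcribed.
→ *elnZ* is ON.
NolT is produced constitutively and is active.
No repressor is bound and NolT is active, so *fubV* is transcribed.
→ *fubV* is ON.
Ornithine is present, so PexW is active.
No repressor is bound and PexW is active, so *ulmV* is transcribed.
→ *ulmV* is ON.
5 of the 5 genes are transcribed.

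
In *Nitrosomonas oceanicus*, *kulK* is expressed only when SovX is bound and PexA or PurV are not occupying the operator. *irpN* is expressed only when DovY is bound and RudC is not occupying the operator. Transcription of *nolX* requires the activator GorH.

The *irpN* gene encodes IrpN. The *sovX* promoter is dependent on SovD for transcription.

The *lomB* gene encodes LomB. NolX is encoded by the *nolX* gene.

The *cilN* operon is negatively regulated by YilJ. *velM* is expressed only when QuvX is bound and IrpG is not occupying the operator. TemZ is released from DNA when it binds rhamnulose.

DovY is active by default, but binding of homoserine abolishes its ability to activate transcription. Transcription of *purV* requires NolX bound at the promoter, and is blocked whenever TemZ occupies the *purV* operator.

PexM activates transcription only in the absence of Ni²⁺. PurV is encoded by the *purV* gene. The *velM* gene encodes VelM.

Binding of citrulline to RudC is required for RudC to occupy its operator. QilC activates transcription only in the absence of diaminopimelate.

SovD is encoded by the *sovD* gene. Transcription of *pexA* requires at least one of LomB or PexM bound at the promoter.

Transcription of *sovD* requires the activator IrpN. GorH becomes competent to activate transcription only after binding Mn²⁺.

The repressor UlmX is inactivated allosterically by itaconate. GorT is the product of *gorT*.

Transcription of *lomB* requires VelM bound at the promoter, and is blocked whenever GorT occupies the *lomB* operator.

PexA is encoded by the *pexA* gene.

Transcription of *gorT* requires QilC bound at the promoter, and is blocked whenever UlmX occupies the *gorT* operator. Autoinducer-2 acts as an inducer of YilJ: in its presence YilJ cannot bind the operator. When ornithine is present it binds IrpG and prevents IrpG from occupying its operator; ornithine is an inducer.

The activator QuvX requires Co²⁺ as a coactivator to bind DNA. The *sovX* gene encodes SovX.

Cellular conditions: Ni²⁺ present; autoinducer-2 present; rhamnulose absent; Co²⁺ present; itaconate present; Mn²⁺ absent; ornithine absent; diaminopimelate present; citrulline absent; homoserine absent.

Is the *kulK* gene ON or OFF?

Itaconate is present, so UlmX is inactive.
Diaminopimelate is present, so QilC is inactive.
Required activator QilC is absent, so *gorT* is not transcribed.
So GorT is not produced.
Ornithine is absent, so IrpG is active.
Co²⁺ is present, so QuvX is active.
With repressor IrpG bound, *velM* is not transcribed.
So VelM is not produced.
Required activator VelM is absent, so *lomB* is not transcribed.
So LomB is not produced.
Ni²⁺ is present, so PexM is inactive.
No activator is available at the *pexA* promoter, so *pexA* is not transcribed.
So PexA is not produced.
Mn²⁺ is absent, so GorH is inactive.
Required activator GorH is absent, so *nolX* is not transcribed.
So NolX is not produced.
Rhamnulose is absent, so TemZ is active.
With repressor TemZ bound, *purV* is not transcribed.
So PurV is not produced.
Citrulline is absent, so RudC is inactive.
Homoserine is absent, so DovY is active.
No repressor is bound and DovY is active, so *irpN* is transcribed.
So IrpN is produced and active.
No repressor is bound and IrpN is active, so *sovD* is transcribed.
So SovD is produced and active.
No repressor is bound and SovD is active, so *sovX* is transcribed.
So SovX is produced and active.
No repressor is bound and SovX is active, so *kulK* is transcribed.

ON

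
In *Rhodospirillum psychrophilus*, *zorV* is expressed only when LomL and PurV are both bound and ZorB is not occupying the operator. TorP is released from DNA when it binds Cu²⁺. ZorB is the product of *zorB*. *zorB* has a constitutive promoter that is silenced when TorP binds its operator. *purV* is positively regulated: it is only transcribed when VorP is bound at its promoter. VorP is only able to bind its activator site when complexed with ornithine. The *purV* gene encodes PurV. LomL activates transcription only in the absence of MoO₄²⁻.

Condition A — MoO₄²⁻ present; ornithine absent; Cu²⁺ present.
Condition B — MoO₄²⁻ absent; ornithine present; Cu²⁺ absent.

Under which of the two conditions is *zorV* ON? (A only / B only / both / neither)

Condition A:
MoO₄²⁻ is present, so LomL is inactive.
Ornithine is absent, so VorP is inactive.
Required activator VorP is absent, so *purV* is not transcribed.
So PurV is not produced.
Cu²⁺ is present, so TorP is inactive.
With no repressor bound, *zorB* is transcribed.
So ZorB is produced and active.
With repressor ZorB bound, *zorV* is not transcribed.
→ *zorV* is OFF in A.
Condition B:
MoO₄²⁻ is absent, so LomL is active.
Ornithine is present, so VorP is active.
No repressor is bound and VorP is active, so *purV* is transcribed.
So PurV is produced and active.
Cu²⁺ is absent, so TorP is active.
With repressor TorP bound, *zorB* is not transcribed.
So ZorB is not produced.
No repressor is bound and LomL and PurV are active, so *zorV* is transcribed.
→ *zorV* is ON in B.

B only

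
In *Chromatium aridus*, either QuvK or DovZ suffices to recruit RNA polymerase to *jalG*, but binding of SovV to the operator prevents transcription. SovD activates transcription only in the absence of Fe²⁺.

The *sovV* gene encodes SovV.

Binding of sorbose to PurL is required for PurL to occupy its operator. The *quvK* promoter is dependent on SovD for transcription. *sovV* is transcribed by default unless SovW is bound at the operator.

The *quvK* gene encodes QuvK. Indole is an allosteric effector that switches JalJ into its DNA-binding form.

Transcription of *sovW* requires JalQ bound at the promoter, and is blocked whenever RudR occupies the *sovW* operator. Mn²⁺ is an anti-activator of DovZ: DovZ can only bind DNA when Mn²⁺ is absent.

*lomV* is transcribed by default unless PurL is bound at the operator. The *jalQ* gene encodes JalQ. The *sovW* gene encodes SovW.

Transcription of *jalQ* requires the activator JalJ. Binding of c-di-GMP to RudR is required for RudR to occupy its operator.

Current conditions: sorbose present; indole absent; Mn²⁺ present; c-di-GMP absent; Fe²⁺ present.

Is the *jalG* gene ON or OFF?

OFF

Indole is absent, so JalJ is inactive.
Required activator JalJ is absent, so *jalQ* is not transcribed.
So JalQ is not produced.
c-di-GMP is absent, so RudR is inactive.
Required activator JalQ is absent, so *sovW* is not transcribed.
So SovW is not produced.
With no repressor bound, *sovV* is transcribed.
So SovV is produced and active.
Fe²⁺ is present, so SovD is inactive.
Required activator SovD is absent, so *quvK* is not transcribed.
So QuvK is not produced.
Mn²⁺ is present, so DovZ is inactive.
With repressor SovV bound, *jalG* is not transcribed.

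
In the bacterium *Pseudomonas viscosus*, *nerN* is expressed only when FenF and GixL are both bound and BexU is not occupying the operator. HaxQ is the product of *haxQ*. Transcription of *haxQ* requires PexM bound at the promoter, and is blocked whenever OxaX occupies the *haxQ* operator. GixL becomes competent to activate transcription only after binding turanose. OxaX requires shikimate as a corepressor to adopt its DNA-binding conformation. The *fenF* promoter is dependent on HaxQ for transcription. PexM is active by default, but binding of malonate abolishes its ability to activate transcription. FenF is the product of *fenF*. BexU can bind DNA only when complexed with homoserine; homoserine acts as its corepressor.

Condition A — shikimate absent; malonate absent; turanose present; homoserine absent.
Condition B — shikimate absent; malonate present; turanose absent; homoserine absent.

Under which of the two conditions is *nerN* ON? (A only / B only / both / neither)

A only

Condition A:
Shikimate is absent, so OxaX is inactive.
Malonate is absent, so PexM is active.
No repressor is bound and PexM is active, so *haxQ* is transcribed.
So HaxQ is produced and active.
No repressor is bound and HaxQ is active, so *fenF* is transcribed.
So FenF is produced and active.
Turanose is present, so GixL is active.
Homoserine is absent, so BexU is inactive.
No repressor is bound and FenF and GixL are active, so *nerN* is transcribed.
→ *nerN* is ON in A.
Condition B:
Shikimate is absent, so OxaX is inactive.
Malonate is present, so PexM is inactive.
Required activator PexM is absent, so *haxQ* is not transcribed.
So HaxQ is not produced.
Required activator HaxQ is absent, so *fenF* is not transcribed.
So FenF is not produced.
Turanose is absent, so GixL is inactive.
Homoserine is absent, so BexU is inactive.
Required activator FenF is absent, so *nerN* is not transcribed.
→ *nerN* is OFF in B.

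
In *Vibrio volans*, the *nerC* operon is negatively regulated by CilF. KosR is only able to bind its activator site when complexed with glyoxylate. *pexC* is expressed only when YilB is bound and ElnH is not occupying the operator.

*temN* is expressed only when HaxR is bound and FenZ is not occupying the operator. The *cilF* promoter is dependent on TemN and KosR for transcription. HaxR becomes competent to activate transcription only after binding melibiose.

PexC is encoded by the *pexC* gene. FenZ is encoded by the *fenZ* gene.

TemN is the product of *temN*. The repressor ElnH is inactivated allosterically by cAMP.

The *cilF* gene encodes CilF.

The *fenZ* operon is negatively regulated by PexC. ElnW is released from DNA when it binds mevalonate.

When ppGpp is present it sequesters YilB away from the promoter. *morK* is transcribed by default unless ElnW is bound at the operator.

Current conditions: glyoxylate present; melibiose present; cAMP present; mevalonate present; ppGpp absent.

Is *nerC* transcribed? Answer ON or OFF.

cAMP is present, so ElnH is inactive.
ppGpp is absent, so YilB is active.
No repressor is bound and YilB is active, so *pexC* is transcribed.
So PexC is produced and active.
With repressor PexC bound, *fenZ* is not transcribed.
So FenZ is not produced.
Melibiose is present, so HaxR is active.
No repressor is bound and HaxR is active, so *temN* is transcribed.
So TemN is produced and active.
Glyoxylate is present, so KosR is active.
No repressor is bound and TemN and KosR are active, so *cilF* is transcribed.
So CilF is produced and active.
With repressor CilF bound, *nerC* is not transcribed.

OFF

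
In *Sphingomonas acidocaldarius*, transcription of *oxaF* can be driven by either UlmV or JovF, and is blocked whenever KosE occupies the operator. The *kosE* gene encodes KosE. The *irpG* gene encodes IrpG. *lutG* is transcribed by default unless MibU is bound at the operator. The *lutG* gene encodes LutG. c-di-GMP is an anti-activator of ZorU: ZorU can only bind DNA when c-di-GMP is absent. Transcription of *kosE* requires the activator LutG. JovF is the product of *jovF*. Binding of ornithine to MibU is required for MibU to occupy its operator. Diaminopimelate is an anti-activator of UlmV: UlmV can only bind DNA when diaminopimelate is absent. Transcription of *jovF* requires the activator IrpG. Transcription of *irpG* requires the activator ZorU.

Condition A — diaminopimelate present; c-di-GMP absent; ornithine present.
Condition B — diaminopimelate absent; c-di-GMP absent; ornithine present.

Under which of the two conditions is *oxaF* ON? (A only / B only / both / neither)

Condition A:
Diaminopimelate is present, so UlmV is inactive.
c-di-GMP is absent, so ZorU is active.
No repressor is bound and ZorU is active, so *irpG* is transcribed.
So IrpG is produced and active.
No repressor is bound and IrpG is active, so *jovF* is transcribed.
So JovF is produced and active.
Ornithine is present, so MibU is active.
With repressor MibU bound, *lutG* is not transcribed.
So LutG is not produced.
Required activator LutG is absent, so *kosE* is not transcribed.
So KosE is not produced.
Activator JovF is present, so *oxaF* is transcribed.
→ *oxaF* is ON in A.
Condition B:
Diaminopimelate is absent, so UlmV is active.
c-di-GMP is absent, so ZorU is active.
No repressor is bound and ZorU is active, so *irpG* is transcribed.
So IrpG is produced and active.
No repressor is bound and IrpG is active, so *jovF* is transcribed.
So JovF is produced and active.
Ornithine is present, so MibU is active.
With repressor MibU bound, *lutG* is not transcribed.
So LutG is not produced.
Required activator LutG is absent, so *kosE* is not transcribed.
So KosE is not produced.
Activator UlmV is present, so *oxaF* is transcribed.
→ *oxaF* is ON in B.

both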